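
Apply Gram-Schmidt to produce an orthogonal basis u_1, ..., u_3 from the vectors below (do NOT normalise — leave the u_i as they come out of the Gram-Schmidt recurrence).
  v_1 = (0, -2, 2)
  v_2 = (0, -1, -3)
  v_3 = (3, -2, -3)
Orthogonal basis:
  u_1 = (0, -2, 2)
  u_2 = (0, -2, -2)
  u_3 = (3, 0, 0)

Apply the Gram-Schmidt recurrence
  u_1 = v_1
  u_i = v_i − Σ_{j<i} ((v_i · u_j) / (u_j · u_j)) · u_j.

Step by step this gives:
  u_1 = (0, -2, 2)
  u_2 = (0, -2, -2)
  u_3 = (3, 0, 0)

Orthogonality check:
  u_2 · u_1 = 0 (should be 0)
  u_3 · u_1 = 0 (should be 0)
  u_3 · u_2 = 0 (should be 0)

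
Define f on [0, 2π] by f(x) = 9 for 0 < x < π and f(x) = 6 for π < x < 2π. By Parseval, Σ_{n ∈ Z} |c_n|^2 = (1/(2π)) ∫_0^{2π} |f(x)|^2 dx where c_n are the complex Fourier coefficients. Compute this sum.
Σ |c_n|^2 = 117/2

Parseval equates the L^2 energy of f (normalised by 1/(2π)) with the ℓ^2 sum of its Fourier coefficients: (1/(2π)) ∫_0^{2π} |f|^2 = Σ |c_n|^2.
Compute the left side: (1/(2π)) [∫_0^π 9^2 dx + ∫_π^{2π} 6^2 dx] = (1/(2π)) · (81π + 36π) = (81 + 36)/2 = 117/2.
So Σ_{n ∈ Z} |c_n|^2 = 117/2.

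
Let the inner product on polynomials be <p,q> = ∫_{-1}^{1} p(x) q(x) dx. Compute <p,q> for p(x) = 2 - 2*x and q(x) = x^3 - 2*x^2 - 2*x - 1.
<p,q> = -24/5

Expand the product: p(x)·q(x) = -2*x^4 + 6*x^3 - 2*x - 2.
∫_{-1}^{1} of each monomial x^k gives [2/(k+1) if k even, 0 if k odd]. Integrating term-by-term (or equivalently evaluating the antiderivative F(x) = -2*x^5/5 + 3*x^4/2 - x^2 - 2*x at the endpoints):
  F(1) − F(−1) = -19/10 − (29/10) = -24/5.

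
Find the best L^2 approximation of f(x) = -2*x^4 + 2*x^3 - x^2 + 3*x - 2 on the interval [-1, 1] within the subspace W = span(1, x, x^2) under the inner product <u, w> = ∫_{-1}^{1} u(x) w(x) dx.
g(x) = -19*x^2/7 + 21*x/5 - 64/35

The best approximation g ∈ W is the orthogonal projection of f onto W. Writing g = a_0 + a_1 x + a_2 x^2, the coefficients solve the normal equations G · a = b where
  G_{ij} = <φ_i, φ_j> and b_i = <f, φ_i>, with φ_0 = 1, φ_1 = x, φ_2 = x^2.
G =
  [2, 0, 2/3]
  [0, 2/3, 0]
  [2/3, 0, 2/5],
b = (-82/15, 14/5, -242/105).
Solving gives a_0 = -64/35, a_1 = 21/5, a_2 = -19/7, so
  g(x) = -19*x^2/7 + 21*x/5 - 64/35.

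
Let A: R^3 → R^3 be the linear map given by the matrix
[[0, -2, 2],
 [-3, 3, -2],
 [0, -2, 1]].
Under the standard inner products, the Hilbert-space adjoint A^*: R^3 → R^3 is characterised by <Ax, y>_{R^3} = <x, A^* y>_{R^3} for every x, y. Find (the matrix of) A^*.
A^* = A^T =
[[0, -3, 0],
 [-2, 3, -2],
 [2, -2, 1]]

For real matrices with standard dot products, the defining identity <Ax, y> = <x, A^* y> gives (Ax)^T y = x^T (A^*) y, i.e. x^T A^T y = x^T (A^*) y. Since this holds for all x, y, we must have A^* = A^T. Therefore
A^* =
[[0, -3, 0],
 [-2, 3, -2],
 [2, -2, 1]].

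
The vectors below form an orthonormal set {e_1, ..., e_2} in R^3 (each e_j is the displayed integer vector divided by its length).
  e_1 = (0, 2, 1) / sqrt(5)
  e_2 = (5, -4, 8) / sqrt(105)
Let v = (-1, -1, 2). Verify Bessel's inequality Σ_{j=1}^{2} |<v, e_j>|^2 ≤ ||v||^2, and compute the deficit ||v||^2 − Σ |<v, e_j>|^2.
Σ |<v, e_j>|^2 = 15/7; ||v||^2 = 6; deficit = 27/7

Write each e_j = u_j / sqrt(<u_j, u_j>) where u_j is the displayed integer vector. Then <v, e_j> = <v, u_j> / sqrt(<u_j, u_j>), so |<v, e_j>|^2 = <v, u_j>^2 / <u_j, u_j>.
Coefficients: <v, e_1> = 0/sqrt(5), <v, e_2> = 15/sqrt(105).
Square and sum: Σ |<v, e_j>|^2 = 15/7.
Compute ||v||^2 = v·v = 6.
Deficit = 6 − 15/7 = 27/7 ≥ 0, confirming Bessel's inequality. (The deficit equals ||v − Σ <v,e_j> e_j||^2, the squared distance from v to span{e_j}.)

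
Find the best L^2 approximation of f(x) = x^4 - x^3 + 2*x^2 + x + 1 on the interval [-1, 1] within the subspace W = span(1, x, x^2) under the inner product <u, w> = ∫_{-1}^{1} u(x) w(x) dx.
g(x) = 20*x^2/7 + 2*x/5 + 32/35

The best approximation g ∈ W is the orthogonal projection of f onto W. Writing g = a_0 + a_1 x + a_2 x^2, the coefficients solve the normal equations G · a = b where
  G_{ij} = <φ_i, φ_j> and b_i = <f, φ_i>, with φ_0 = 1, φ_1 = x, φ_2 = x^2.
G =
  [2, 0, 2/3]
  [0, 2/3, 0]
  [2/3, 0, 2/5],
b = (56/15, 4/15, 184/105).
Solving gives a_0 = 32/35, a_1 = 2/5, a_2 = 20/7, so
  g(x) = 20*x^2/7 + 2*x/5 + 32/35.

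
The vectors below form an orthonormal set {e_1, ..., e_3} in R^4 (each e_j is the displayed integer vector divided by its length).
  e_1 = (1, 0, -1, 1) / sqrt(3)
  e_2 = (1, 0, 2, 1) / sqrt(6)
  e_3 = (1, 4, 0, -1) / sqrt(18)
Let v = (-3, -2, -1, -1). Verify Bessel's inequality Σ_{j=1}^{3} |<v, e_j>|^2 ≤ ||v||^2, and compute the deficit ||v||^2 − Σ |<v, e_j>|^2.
Σ |<v, e_j>|^2 = 131/9; ||v||^2 = 15; deficit = 4/9

Write each e_j = u_j / sqrt(<u_j, u_j>) where u_j is the displayed integer vector. Then <v, e_j> = <v, u_j> / sqrt(<u_j, u_j>), so |<v, e_j>|^2 = <v, u_j>^2 / <u_j, u_j>.
Coefficients: <v, e_1> = -3/sqrt(3), <v, e_2> = -6/sqrt(6), <v, e_3> = -10/sqrt(18).
Square and sum: Σ |<v, e_j>|^2 = 131/9.
Compute ||v||^2 = v·v = 15.
Deficit = 15 − 131/9 = 4/9 ≥ 0, confirming Bessel's inequality. (The deficit equals ||v − Σ <v,e_j> e_j||^2, the squared distance from v to span{e_j}.)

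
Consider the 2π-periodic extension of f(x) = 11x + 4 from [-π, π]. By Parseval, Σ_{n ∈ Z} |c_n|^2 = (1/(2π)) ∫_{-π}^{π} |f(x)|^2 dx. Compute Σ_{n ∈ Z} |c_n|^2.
Σ |c_n|^2 = 121π^2/3 + 16

Expand and integrate term by term over [-π, π]:
  ∫ (11x)^2 dx = 121·(2π^3/3); ∫ 2·11·(4)·x dx = 0 (odd integrand); ∫ 4^2 dx = 16·2π.
So (1/(2π)) ∫_{-π}^{π} (11x + 4)^2 dx = 121π^2/3 + 16 = 121π^2/3 + 16.
Parseval ⇒ Σ |c_n|^2 = 121π^2/3 + 16.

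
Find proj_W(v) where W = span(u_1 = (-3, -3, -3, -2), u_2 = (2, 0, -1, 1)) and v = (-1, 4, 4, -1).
proj_W(v) = (-177/161, 447/161, 33/7, -2/23)

Set up U = [u_1 | ... | u_2] ∈ R^(4×2). The projector onto W = col(U) is P = U (U^T U)^(-1) U^T.
Compute U^T U =
  [31, -5]
  [-5, 6],
and U^T v = (-19, -7).
Solve U^T U · c = U^T v for the coefficients: c = (-149/161, -312/161). The projection is proj_W(v) = U c.
Check: (v - proj_W(v)) · u_1 = 0  (should be 0).
Check: (v - proj_W(v)) · u_2 = 0  (should be 0).
Result: proj_W(v) = (-177/161, 447/161, 33/7, -2/23).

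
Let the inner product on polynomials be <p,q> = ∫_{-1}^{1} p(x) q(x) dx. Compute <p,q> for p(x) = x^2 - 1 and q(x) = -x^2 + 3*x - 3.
<p,q> = 64/15

Expand the product: p(x)·q(x) = -x^4 + 3*x^3 - 2*x^2 - 3*x + 3.
∫_{-1}^{1} of each monomial x^k gives [2/(k+1) if k even, 0 if k odd]. Integrating term-by-term (or equivalently evaluating the antiderivative F(x) = -x^5/5 + 3*x^4/4 - 2*x^3/3 - 3*x^2/2 + 3*x at the endpoints):
  F(1) − F(−1) = 83/60 − (-173/60) = 64/15.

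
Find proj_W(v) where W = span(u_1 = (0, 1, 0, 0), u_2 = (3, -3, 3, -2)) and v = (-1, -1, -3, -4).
proj_W(v) = (-6/11, -1, -6/11, 4/11)

Set up U = [u_1 | ... | u_2] ∈ R^(4×2). The projector onto W = col(U) is P = U (U^T U)^(-1) U^T.
Compute U^T U =
  [1, -3]
  [-3, 31],
and U^T v = (-1, -1).
Solve U^T U · c = U^T v for the coefficients: c = (-17/11, -2/11). The projection is proj_W(v) = U c.
Check: (v - proj_W(v)) · u_1 = 0  (should be 0).
Check: (v - proj_W(v)) · u_2 = 0  (should be 0).
Result: proj_W(v) = (-6/11, -1, -6/11, 4/11).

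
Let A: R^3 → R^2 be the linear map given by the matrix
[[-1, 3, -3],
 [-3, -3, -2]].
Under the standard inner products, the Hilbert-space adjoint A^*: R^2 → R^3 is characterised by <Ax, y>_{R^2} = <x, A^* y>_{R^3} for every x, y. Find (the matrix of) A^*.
A^* = A^T =
[[-1, -3],
 [3, -3],
 [-3, -2]]

For real matrices with standard dot products, the defining identity <Ax, y> = <x, A^* y> gives (Ax)^T y = x^T (A^*) y, i.e. x^T A^T y = x^T (A^*) y. Since this holds for all x, y, we must have A^* = A^T. Therefore
A^* =
[[-1, -3],
 [3, -3],
 [-3, -2]].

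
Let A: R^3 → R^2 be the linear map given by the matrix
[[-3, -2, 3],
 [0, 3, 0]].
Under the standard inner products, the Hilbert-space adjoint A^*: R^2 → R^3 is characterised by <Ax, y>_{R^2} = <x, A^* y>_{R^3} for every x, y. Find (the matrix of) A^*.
A^* = A^T =
[[-3, 0],
 [-2, 3],
 [3, 0]]

For real matrices with standard dot products, the defining identity <Ax, y> = <x, A^* y> gives (Ax)^T y = x^T (A^*) y, i.e. x^T A^T y = x^T (A^*) y. Since this holds for all x, y, we must have A^* = A^T. Therefore
A^* =
[[-3, 0],
 [-2, 3],
 [3, 0]].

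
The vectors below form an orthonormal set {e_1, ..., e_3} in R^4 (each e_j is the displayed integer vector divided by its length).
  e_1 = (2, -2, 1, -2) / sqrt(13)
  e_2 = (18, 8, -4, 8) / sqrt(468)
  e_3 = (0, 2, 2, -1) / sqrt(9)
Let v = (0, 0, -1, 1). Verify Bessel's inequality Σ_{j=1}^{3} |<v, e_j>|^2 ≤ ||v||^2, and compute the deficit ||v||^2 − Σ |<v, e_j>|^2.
Σ |<v, e_j>|^2 = 2; ||v||^2 = 2; deficit = 0

Write each e_j = u_j / sqrt(<u_j, u_j>) where u_j is the displayed integer vector. Then <v, e_j> = <v, u_j> / sqrt(<u_j, u_j>), so |<v, e_j>|^2 = <v, u_j>^2 / <u_j, u_j>.
Coefficients: <v, e_1> = -3/sqrt(13), <v, e_2> = 12/sqrt(468), <v, e_3> = -3/sqrt(9).
Square and sum: Σ |<v, e_j>|^2 = 2.
Compute ||v||^2 = v·v = 2.
Deficit = 2 − 2 = 0 ≥ 0, confirming Bessel's inequality. (The deficit equals ||v − Σ <v,e_j> e_j||^2, the squared distance from v to span{e_j}.)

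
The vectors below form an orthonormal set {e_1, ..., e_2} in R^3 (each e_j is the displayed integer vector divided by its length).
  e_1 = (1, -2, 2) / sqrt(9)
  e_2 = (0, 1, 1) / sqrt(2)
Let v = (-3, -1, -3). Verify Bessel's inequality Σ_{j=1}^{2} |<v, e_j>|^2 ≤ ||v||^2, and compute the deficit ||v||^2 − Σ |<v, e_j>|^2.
Σ |<v, e_j>|^2 = 121/9; ||v||^2 = 19; deficit = 50/9

Write each e_j = u_j / sqrt(<u_j, u_j>) where u_j is the displayed integer vector. Then <v, e_j> = <v, u_j> / sqrt(<u_j, u_j>), so |<v, e_j>|^2 = <v, u_j>^2 / <u_j, u_j>.
Coefficients: <v, e_1> = -7/sqrt(9), <v, e_2> = -4/sqrt(2).
Square and sum: Σ |<v, e_j>|^2 = 121/9.
Compute ||v||^2 = v·v = 19.
Deficit = 19 − 121/9 = 50/9 ≥ 0, confirming Bessel's inequality. (The deficit equals ||v − Σ <v,e_j> e_j||^2, the squared distance from v to span{e_j}.)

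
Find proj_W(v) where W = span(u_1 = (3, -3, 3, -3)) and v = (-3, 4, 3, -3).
proj_W(v) = (-1/4, 1/4, -1/4, 1/4)

Set up U = [u_1 | ... | u_1] ∈ R^(4×1). The projector onto W = col(U) is P = U (U^T U)^(-1) U^T.
Compute U^T U =
  [36],
and U^T v = (-3).
Solve U^T U · c = U^T v for the coefficients: c = (-1/12). The projection is proj_W(v) = U c.
Check: (v - proj_W(v)) · u_1 = 0  (should be 0).
Result: proj_W(v) = (-1/4, 1/4, -1/4, 1/4).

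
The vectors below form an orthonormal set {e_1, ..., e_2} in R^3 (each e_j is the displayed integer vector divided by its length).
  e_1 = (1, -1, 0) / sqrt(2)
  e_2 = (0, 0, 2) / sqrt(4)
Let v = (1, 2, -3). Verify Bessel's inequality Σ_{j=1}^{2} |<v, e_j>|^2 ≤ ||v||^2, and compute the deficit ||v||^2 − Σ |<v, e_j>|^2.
Σ |<v, e_j>|^2 = 19/2; ||v||^2 = 14; deficit = 9/2

Write each e_j = u_j / sqrt(<u_j, u_j>) where u_j is the displayed integer vector. Then <v, e_j> = <v, u_j> / sqrt(<u_j, u_j>), so |<v, e_j>|^2 = <v, u_j>^2 / <u_j, u_j>.
Coefficients: <v, e_1> = -1/sqrt(2), <v, e_2> = -6/sqrt(4).
Square and sum: Σ |<v, e_j>|^2 = 19/2.
Compute ||v||^2 = v·v = 14.
Deficit = 14 − 19/2 = 9/2 ≥ 0, confirming Bessel's inequality. (The deficit equals ||v − Σ <v,e_j> e_j||^2, the squared distance from v to span{e_j}.)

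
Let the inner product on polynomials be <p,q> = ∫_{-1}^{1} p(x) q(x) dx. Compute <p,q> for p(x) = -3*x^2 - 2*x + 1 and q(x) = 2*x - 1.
<p,q> = -8/3

Expand the product: p(x)·q(x) = -6*x^3 - x^2 + 4*x - 1.
∫_{-1}^{1} of each monomial x^k gives [2/(k+1) if k even, 0 if k odd]. Integrating term-by-term (or equivalently evaluating the antiderivative F(x) = -3*x^4/2 - x^3/3 + 2*x^2 - x at the endpoints):
  F(1) − F(−1) = -5/6 − (11/6) = -8/3.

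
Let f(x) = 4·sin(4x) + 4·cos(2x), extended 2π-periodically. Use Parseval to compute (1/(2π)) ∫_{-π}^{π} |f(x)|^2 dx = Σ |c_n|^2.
Σ |c_n|^2 = 16

Expand |f|^2 and use orthogonality of {sin(nx), cos(mx)} on [-π, π]:
  ∫_{-π}^{π} sin(nx)^2 dx = π, ∫ cos(mx)^2 dx = π, and cross terms integrate to 0.
So ∫_{-π}^{π} f(x)^2 dx = 4^2 · π + 4^2 · π = (16 + 16)π.
Divide by 2π: (16 + 16)/2 = 16.
By Parseval, this equals Σ |c_n|^2.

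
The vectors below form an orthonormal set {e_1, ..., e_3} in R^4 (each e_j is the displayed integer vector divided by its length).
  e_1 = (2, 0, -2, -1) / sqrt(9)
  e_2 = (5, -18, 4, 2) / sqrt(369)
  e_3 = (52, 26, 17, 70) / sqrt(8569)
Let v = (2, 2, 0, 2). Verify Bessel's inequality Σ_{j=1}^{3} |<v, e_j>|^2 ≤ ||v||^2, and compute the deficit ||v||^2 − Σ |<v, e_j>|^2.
Σ |<v, e_j>|^2 = 2504/209; ||v||^2 = 12; deficit = 4/209

Write each e_j = u_j / sqrt(<u_j, u_j>) where u_j is the displayed integer vector. Then <v, e_j> = <v, u_j> / sqrt(<u_j, u_j>), so |<v, e_j>|^2 = <v, u_j>^2 / <u_j, u_j>.
Coefficients: <v, e_1> = 2/sqrt(9), <v, e_2> = -22/sqrt(369), <v, e_3> = 296/sqrt(8569).
Square and sum: Σ |<v, e_j>|^2 = 2504/209.
Compute ||v||^2 = v·v = 12.
Deficit = 12 − 2504/209 = 4/209 ≥ 0, confirming Bessel's inequality. (The deficit equals ||v − Σ <v,e_j> e_j||^2, the squared distance from v to span{e_j}.)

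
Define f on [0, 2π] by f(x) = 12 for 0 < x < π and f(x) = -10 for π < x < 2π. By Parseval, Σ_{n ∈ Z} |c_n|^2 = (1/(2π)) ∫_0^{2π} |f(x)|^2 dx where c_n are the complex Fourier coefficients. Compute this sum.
Σ |c_n|^2 = 122

Parseval equates the L^2 energy of f (normalised by 1/(2π)) with the ℓ^2 sum of its Fourier coefficients: (1/(2π)) ∫_0^{2π} |f|^2 = Σ |c_n|^2.
Compute the left side: (1/(2π)) [∫_0^π 12^2 dx + ∫_π^{2π} (-10)^2 dx] = (1/(2π)) · (144π + 100π) = (144 + 100)/2 = 122.
So Σ_{n ∈ Z} |c_n|^2 = 122.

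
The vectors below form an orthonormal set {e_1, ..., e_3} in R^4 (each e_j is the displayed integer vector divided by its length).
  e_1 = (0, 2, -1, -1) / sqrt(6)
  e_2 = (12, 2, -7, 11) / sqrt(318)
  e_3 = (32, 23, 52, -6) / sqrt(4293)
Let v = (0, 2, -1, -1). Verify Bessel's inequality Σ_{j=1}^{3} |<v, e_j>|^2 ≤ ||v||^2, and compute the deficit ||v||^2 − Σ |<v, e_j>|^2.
Σ |<v, e_j>|^2 = 6; ||v||^2 = 6; deficit = 0

Write each e_j = u_j / sqrt(<u_j, u_j>) where u_j is the displayed integer vector. Then <v, e_j> = <v, u_j> / sqrt(<u_j, u_j>), so |<v, e_j>|^2 = <v, u_j>^2 / <u_j, u_j>.
Coefficients: <v, e_1> = 6/sqrt(6), <v, e_2> = 0/sqrt(318), <v, e_3> = 0/sqrt(4293).
Square and sum: Σ |<v, e_j>|^2 = 6.
Compute ||v||^2 = v·v = 6.
Deficit = 6 − 6 = 0 ≥ 0, confirming Bessel's inequality. (The deficit equals ||v − Σ <v,e_j> e_j||^2, the squared distance from v to span{e_j}.)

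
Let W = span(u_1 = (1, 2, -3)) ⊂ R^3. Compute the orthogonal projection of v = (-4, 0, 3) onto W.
proj_W(v) = (-13/14, -13/7, 39/14)

Set up U = [u_1 | ... | u_1] ∈ R^(3×1). The projector onto W = col(U) is P = U (U^T U)^(-1) U^T.
Compute U^T U =
  [14],
and U^T v = (-13).
Solve U^T U · c = U^T v for the coefficients: c = (-13/14). The projection is proj_W(v) = U c.
Check: (v - proj_W(v)) · u_1 = 0  (should be 0).
Result: proj_W(v) = (-13/14, -13/7, 39/14).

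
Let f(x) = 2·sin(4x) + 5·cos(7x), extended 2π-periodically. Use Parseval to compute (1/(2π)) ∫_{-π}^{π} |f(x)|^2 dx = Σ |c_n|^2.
Σ |c_n|^2 = 29/2

Expand |f|^2 and use orthogonality of {sin(nx), cos(mx)} on [-π, π]:
  ∫_{-π}^{π} sin(nx)^2 dx = π, ∫ cos(mx)^2 dx = π, and cross terms integrate to 0.
So ∫_{-π}^{π} f(x)^2 dx = 2^2 · π + 5^2 · π = (4 + 25)π.
Divide by 2π: (4 + 25)/2 = 29/2.
By Parseval, this equals Σ |c_n|^2.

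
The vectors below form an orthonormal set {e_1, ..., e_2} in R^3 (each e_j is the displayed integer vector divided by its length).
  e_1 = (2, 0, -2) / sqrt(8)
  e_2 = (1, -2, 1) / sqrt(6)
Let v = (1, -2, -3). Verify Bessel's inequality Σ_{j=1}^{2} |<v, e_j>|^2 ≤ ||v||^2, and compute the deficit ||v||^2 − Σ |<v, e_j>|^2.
Σ |<v, e_j>|^2 = 26/3; ||v||^2 = 14; deficit = 16/3

Write each e_j = u_j / sqrt(<u_j, u_j>) where u_j is the displayed integer vector. Then <v, e_j> = <v, u_j> / sqrt(<u_j, u_j>), so |<v, e_j>|^2 = <v, u_j>^2 / <u_j, u_j>.
Coefficients: <v, e_1> = 8/sqrt(8), <v, e_2> = 2/sqrt(6).
Square and sum: Σ |<v, e_j>|^2 = 26/3.
Compute ||v||^2 = v·v = 14.
Deficit = 14 − 26/3 = 16/3 ≥ 0, confirming Bessel's inequality. (The deficit equals ||v − Σ <v,e_j> e_j||^2, the squared distance from v to span{e_j}.)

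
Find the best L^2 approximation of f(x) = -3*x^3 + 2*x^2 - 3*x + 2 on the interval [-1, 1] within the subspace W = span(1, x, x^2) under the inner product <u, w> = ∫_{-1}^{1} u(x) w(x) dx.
g(x) = 2*x^2 - 24*x/5 + 2

The best approximation g ∈ W is the orthogonal projection of f onto W. Writing g = a_0 + a_1 x + a_2 x^2, the coefficients solve the normal equations G · a = b where
  G_{ij} = <φ_i, φ_j> and b_i = <f, φ_i>, with φ_0 = 1, φ_1 = x, φ_2 = x^2.
G =
  [2, 0, 2/3]
  [0, 2/3, 0]
  [2/3, 0, 2/5],
b = (16/3, -16/5, 32/15).
Solving gives a_0 = 2, a_1 = -24/5, a_2 = 2, so
  g(x) = 2*x^2 - 24*x/5 + 2.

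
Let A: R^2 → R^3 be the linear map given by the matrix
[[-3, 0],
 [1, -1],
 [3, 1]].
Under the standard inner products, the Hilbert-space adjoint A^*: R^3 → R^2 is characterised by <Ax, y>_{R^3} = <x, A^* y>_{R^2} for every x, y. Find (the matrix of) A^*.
A^* = A^T =
[[-3, 1, 3],
 [0, -1, 1]]

For real matrices with standard dot products, the defining identity <Ax, y> = <x, A^* y> gives (Ax)^T y = x^T (A^*) y, i.e. x^T A^T y = x^T (A^*) y. Since this holds for all x, y, we must have A^* = A^T. Therefore
A^* =
[[-3, 1, 3],
 [0, -1, 1]].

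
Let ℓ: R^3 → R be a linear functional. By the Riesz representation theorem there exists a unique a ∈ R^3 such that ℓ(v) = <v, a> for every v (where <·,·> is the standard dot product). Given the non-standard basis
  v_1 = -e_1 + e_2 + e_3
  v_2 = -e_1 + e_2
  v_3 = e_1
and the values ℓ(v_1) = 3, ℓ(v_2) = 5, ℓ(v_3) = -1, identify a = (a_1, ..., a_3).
a = (-1, 4, -2)

Write a = (a_1, ..., a_3) in the standard basis. For each basis vector v_i, ℓ(v_i) = <v_i, a> is a linear equation in the a_j's. Collect the n equations into a matrix system V a = ℓ, where row i of V is v_i (expressed in the standard basis). Since V is invertible (lower-triangular with 1s on the diagonal, up to permutation), solve by back-substitution:
  V =
[[-1, 1, 1],
 [-1, 1, 0],
 [1, 0, 0]]
  V a = (3, 5, -1)
Solving gives a = (-1, 4, -2).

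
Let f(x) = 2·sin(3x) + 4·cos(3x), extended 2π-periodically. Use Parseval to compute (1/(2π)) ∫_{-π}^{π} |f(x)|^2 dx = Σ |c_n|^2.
Σ |c_n|^2 = 10

Expand |f|^2 and use orthogonality of {sin(nx), cos(mx)} on [-π, π]:
  ∫_{-π}^{π} sin(nx)^2 dx = π, ∫ cos(mx)^2 dx = π, and cross terms integrate to 0.
So ∫_{-π}^{π} f(x)^2 dx = 2^2 · π + 4^2 · π = (4 + 16)π.
Divide by 2π: (4 + 16)/2 = 10.
By Parseval, this equals Σ |c_n|^2.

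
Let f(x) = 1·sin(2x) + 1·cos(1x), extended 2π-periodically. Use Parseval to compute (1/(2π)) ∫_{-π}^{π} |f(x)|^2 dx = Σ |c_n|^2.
Σ |c_n|^2 = 1

Expand |f|^2 and use orthogonality of {sin(nx), cos(mx)} on [-π, π]:
  ∫_{-π}^{π} sin(nx)^2 dx = π, ∫ cos(mx)^2 dx = π, and cross terms integrate to 0.
So ∫_{-π}^{π} f(x)^2 dx = 1^2 · π + 1^2 · π = (1 + 1)π.
Divide by 2π: (1 + 1)/2 = 1.
By Parseval, this equals Σ |c_n|^2.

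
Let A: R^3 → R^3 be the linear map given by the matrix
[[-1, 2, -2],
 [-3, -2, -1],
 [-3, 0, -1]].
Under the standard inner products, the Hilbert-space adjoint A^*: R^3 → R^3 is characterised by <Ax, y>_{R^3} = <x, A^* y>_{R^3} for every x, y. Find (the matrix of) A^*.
A^* = A^T =
[[-1, -3, -3],
 [2, -2, 0],
 [-2, -1, -1]]

For real matrices with standard dot products, the defining identity <Ax, y> = <x, A^* y> gives (Ax)^T y = x^T (A^*) y, i.e. x^T A^T y = x^T (A^*) y. Since this holds for all x, y, we must have A^* = A^T. Therefore
A^* =
[[-1, -3, -3],
 [2, -2, 0],
 [-2, -1, -1]].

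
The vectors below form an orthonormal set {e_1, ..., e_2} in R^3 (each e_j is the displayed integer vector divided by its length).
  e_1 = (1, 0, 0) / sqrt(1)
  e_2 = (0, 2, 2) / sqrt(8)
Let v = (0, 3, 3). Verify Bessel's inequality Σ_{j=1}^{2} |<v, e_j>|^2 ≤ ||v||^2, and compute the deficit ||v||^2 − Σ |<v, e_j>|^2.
Σ |<v, e_j>|^2 = 18; ||v||^2 = 18; deficit = 0

Write each e_j = u_j / sqrt(<u_j, u_j>) where u_j is the displayed integer vector. Then <v, e_j> = <v, u_j> / sqrt(<u_j, u_j>), so |<v, e_j>|^2 = <v, u_j>^2 / <u_j, u_j>.
Coefficients: <v, e_1> = 0/sqrt(1), <v, e_2> = 12/sqrt(8).
Square and sum: Σ |<v, e_j>|^2 = 18.
Compute ||v||^2 = v·v = 18.
Deficit = 18 − 18 = 0 ≥ 0, confirming Bessel's inequality. (The deficit equals ||v − Σ <v,e_j> e_j||^2, the squared distance from v to span{e_j}.)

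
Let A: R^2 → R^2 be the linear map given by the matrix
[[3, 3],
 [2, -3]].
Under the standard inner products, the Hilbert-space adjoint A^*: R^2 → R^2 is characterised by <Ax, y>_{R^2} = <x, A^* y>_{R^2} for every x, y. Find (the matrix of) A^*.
A^* = A^T =
[[3, 2],
 [3, -3]]

For real matrices with standard dot products, the defining identity <Ax, y> = <x, A^* y> gives (Ax)^T y = x^T (A^*) y, i.e. x^T A^T y = x^T (A^*) y. Since this holds for all x, y, we must have A^* = A^T. Therefore
A^* =
[[3, 2],
 [3, -3]].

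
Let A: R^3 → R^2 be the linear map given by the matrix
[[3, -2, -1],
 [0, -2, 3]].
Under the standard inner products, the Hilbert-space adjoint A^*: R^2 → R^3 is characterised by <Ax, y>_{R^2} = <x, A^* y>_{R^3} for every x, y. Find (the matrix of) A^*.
A^* = A^T =
[[3, 0],
 [-2, -2],
 [-1, 3]]

For real matrices with standard dot products, the defining identity <Ax, y> = <x, A^* y> gives (Ax)^T y = x^T (A^*) y, i.e. x^T A^T y = x^T (A^*) y. Since this holds for all x, y, we must have A^* = A^T. Therefore
A^* =
[[3, 0],
 [-2, -2],
 [-1, 3]].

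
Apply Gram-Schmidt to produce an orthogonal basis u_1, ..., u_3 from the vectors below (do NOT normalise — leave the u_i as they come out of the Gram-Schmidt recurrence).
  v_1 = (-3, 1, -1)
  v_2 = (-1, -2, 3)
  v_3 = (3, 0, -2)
Orthogonal basis:
  u_1 = (-3, 1, -1)
  u_2 = (-17/11, -20/11, 31/11)
  u_3 = (-11/150, -11/15, -77/150)

Apply the Gram-Schmidt recurrence
  u_1 = v_1
  u_i = v_i − Σ_{j<i} ((v_i · u_j) / (u_j · u_j)) · u_j.

Step by step this gives:
  u_1 = (-3, 1, -1)
  u_2 = (-17/11, -20/11, 31/11)
  u_3 = (-11/150, -11/15, -77/150)

Orthogonality check:
  u_2 · u_1 = 0 (should be 0)
  u_3 · u_1 = 0 (should be 0)
  u_3 · u_2 = 0 (should be 0)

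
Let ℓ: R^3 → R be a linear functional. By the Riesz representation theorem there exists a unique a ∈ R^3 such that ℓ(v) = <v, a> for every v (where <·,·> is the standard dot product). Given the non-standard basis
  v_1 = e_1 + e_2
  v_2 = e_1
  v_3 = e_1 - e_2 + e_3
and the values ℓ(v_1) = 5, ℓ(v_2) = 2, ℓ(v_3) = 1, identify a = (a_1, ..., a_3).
a = (2, 3, 2)

Write a = (a_1, ..., a_3) in the standard basis. For each basis vector v_i, ℓ(v_i) = <v_i, a> is a linear equation in the a_j's. Collect the n equations into a matrix system V a = ℓ, where row i of V is v_i (expressed in the standard basis). Since V is invertible (lower-triangular with 1s on the diagonal, up to permutation), solve by back-substitution:
  V =
[[1, 1, 0],
 [1, 0, 0],
 [1, -1, 1]]
  V a = (5, 2, 1)
Solving gives a = (2, 3, 2).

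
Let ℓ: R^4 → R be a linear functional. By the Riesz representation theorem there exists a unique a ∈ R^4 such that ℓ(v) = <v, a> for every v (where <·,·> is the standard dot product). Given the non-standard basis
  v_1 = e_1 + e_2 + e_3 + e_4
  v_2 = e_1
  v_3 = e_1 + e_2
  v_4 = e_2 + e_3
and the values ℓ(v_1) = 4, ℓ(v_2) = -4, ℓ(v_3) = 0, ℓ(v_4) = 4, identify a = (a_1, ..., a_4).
a = (-4, 4, 0, 4)

Write a = (a_1, ..., a_4) in the standard basis. For each basis vector v_i, ℓ(v_i) = <v_i, a> is a linear equation in the a_j's. Collect the n equations into a matrix system V a = ℓ, where row i of V is v_i (expressed in the standard basis). Since V is invertible (lower-triangular with 1s on the diagonal, up to permutation), solve by back-substitution:
  V =
[[1, 1, 1, 1],
 [1, 0, 0, 0],
 [1, 1, 0, 0],
 [0, 1, 1, 0]]
  V a = (4, -4, 0, 4)
Solving gives a = (-4, 4, 0, 4).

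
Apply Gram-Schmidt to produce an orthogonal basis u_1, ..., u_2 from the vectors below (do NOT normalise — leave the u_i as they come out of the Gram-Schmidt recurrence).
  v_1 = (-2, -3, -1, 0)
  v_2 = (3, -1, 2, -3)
Orthogonal basis:
  u_1 = (-2, -3, -1, 0)
  u_2 = (16/7, -29/14, 23/14, -3)

Apply the Gram-Schmidt recurrence
  u_1 = v_1
  u_i = v_i − Σ_{j<i} ((v_i · u_j) / (u_j · u_j)) · u_j.

Step by step this gives:
  u_1 = (-2, -3, -1, 0)
  u_2 = (16/7, -29/14, 23/14, -3)

Orthogonality check:
  u_2 · u_1 = 0 (should be 0)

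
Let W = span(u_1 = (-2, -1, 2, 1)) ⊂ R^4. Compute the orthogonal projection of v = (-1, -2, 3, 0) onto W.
proj_W(v) = (-2, -1, 2, 1)

Set up U = [u_1 | ... | u_1] ∈ R^(4×1). The projector onto W = col(U) is P = U (U^T U)^(-1) U^T.
Compute U^T U =
  [10],
and U^T v = (10).
Solve U^T U · c = U^T v for the coefficients: c = (1). The projection is proj_W(v) = U c.
Check: (v - proj_W(v)) · u_1 = 0  (should be 0).
Result: proj_W(v) = (-2, -1, 2, 1).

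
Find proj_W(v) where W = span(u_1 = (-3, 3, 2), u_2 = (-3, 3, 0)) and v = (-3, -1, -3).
proj_W(v) = (-1, 1, -3)

Set up U = [u_1 | ... | u_2] ∈ R^(3×2). The projector onto W = col(U) is P = U (U^T U)^(-1) U^T.
Compute U^T U =
  [22, 18]
  [18, 18],
and U^T v = (0, 6).
Solve U^T U · c = U^T v for the coefficients: c = (-3/2, 11/6). The projection is proj_W(v) = U c.
Check: (v - proj_W(v)) · u_1 = 0  (should be 0).
Check: (v - proj_W(v)) · u_2 = 0  (should be 0).
Result: proj_W(v) = (-1, 1, -3).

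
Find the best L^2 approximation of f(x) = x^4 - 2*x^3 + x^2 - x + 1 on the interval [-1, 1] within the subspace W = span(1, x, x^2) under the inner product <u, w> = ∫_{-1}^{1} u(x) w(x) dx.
g(x) = 13*x^2/7 - 11*x/5 + 32/35

The best approximation g ∈ W is the orthogonal projection of f onto W. Writing g = a_0 + a_1 x + a_2 x^2, the coefficients solve the normal equations G · a = b where
  G_{ij} = <φ_i, φ_j> and b_i = <f, φ_i>, with φ_0 = 1, φ_1 = x, φ_2 = x^2.
G =
  [2, 0, 2/3]
  [0, 2/3, 0]
  [2/3, 0, 2/5],
b = (46/15, -22/15, 142/105).
Solving gives a_0 = 32/35, a_1 = -11/5, a_2 = 13/7, so
  g(x) = 13*x^2/7 - 11*x/5 + 32/35.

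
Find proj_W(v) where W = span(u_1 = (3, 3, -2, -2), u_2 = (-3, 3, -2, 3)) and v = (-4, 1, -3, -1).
proj_W(v) = (-1383/802, 1413/802, -471/401, 694/401)

Set up U = [u_1 | ... | u_2] ∈ R^(4×2). The projector onto W = col(U) is P = U (U^T U)^(-1) U^T.
Compute U^T U =
  [26, -2]
  [-2, 31],
and U^T v = (-1, 18).
Solve U^T U · c = U^T v for the coefficients: c = (5/802, 233/401). The projection is proj_W(v) = U c.
Check: (v - proj_W(v)) · u_1 = 0  (should be 0).
Check: (v - proj_W(v)) · u_2 = 0  (should be 0).
Result: proj_W(v) = (-1383/802, 1413/802, -471/401, 694/401).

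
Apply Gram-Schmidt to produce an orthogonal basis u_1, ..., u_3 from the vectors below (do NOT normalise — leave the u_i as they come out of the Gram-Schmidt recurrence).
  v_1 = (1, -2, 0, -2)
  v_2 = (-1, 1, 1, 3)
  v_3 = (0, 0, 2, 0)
Orthogonal basis:
  u_1 = (1, -2, 0, -2)
  u_2 = (0, -1, 1, 1)
  u_3 = (0, 2/3, 4/3, -2/3)

Apply the Gram-Schmidt recurrence
  u_1 = v_1
  u_i = v_i − Σ_{j<i} ((v_i · u_j) / (u_j · u_j)) · u_j.

Step by step this gives:
  u_1 = (1, -2, 0, -2)
  u_2 = (0, -1, 1, 1)
  u_3 = (0, 2/3, 4/3, -2/3)

Orthogonality check:
  u_2 · u_1 = 0 (should be 0)
  u_3 · u_1 = 0 (should be 0)
  u_3 · u_2 = 0 (should be 0)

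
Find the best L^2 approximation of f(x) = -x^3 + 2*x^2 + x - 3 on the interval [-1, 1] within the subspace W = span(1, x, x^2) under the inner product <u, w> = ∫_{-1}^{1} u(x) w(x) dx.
g(x) = 2*x^2 + 2*x/5 - 3

The best approximation g ∈ W is the orthogonal projection of f onto W. Writing g = a_0 + a_1 x + a_2 x^2, the coefficients solve the normal equations G · a = b where
  G_{ij} = <φ_i, φ_j> and b_i = <f, φ_i>, with φ_0 = 1, φ_1 = x, φ_2 = x^2.
G =
  [2, 0, 2/3]
  [0, 2/3, 0]
  [2/3, 0, 2/5],
b = (-14/3, 4/15, -6/5).
Solving gives a_0 = -3, a_1 = 2/5, a_2 = 2, so
  g(x) = 2*x^2 + 2*x/5 - 3.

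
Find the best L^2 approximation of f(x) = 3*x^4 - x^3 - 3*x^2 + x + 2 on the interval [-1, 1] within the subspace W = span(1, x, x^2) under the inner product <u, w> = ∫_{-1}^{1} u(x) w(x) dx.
g(x) = -3*x^2/7 + 2*x/5 + 61/35

The best approximation g ∈ W is the orthogonal projection of f onto W. Writing g = a_0 + a_1 x + a_2 x^2, the coefficients solve the normal equations G · a = b where
  G_{ij} = <φ_i, φ_j> and b_i = <f, φ_i>, with φ_0 = 1, φ_1 = x, φ_2 = x^2.
G =
  [2, 0, 2/3]
  [0, 2/3, 0]
  [2/3, 0, 2/5],
b = (16/5, 4/15, 104/105).
Solving gives a_0 = 61/35, a_1 = 2/5, a_2 = -3/7, so
  g(x) = -3*x^2/7 + 2*x/5 + 61/35.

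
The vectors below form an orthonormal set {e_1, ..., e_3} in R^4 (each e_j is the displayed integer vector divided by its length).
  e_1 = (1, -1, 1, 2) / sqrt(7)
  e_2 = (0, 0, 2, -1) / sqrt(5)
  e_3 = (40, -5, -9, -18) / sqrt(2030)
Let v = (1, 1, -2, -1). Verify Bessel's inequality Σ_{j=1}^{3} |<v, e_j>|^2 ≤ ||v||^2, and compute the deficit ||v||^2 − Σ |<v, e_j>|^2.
Σ |<v, e_j>|^2 = 381/58; ||v||^2 = 7; deficit = 25/58

Write each e_j = u_j / sqrt(<u_j, u_j>) where u_j is the displayed integer vector. Then <v, e_j> = <v, u_j> / sqrt(<u_j, u_j>), so |<v, e_j>|^2 = <v, u_j>^2 / <u_j, u_j>.
Coefficients: <v, e_1> = -4/sqrt(7), <v, e_2> = -3/sqrt(5), <v, e_3> = 71/sqrt(2030).
Square and sum: Σ |<v, e_j>|^2 = 381/58.
Compute ||v||^2 = v·v = 7.
Deficit = 7 − 381/58 = 25/58 ≥ 0, confirming Bessel's inequality. (The deficit equals ||v − Σ <v,e_j> e_j||^2, the squared distance from v to span{e_j}.)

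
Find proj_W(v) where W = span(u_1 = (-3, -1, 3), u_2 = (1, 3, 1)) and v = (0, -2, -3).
proj_W(v) = (3/5, -59/25, -63/25)

Set up U = [u_1 | ... | u_2] ∈ R^(3×2). The projector onto W = col(U) is P = U (U^T U)^(-1) U^T.
Compute U^T U =
  [19, -3]
  [-3, 11],
and U^T v = (-7, -9).
Solve U^T U · c = U^T v for the coefficients: c = (-13/25, -24/25). The projection is proj_W(v) = U c.
Check: (v - proj_W(v)) · u_1 = 0  (should be 0).
Check: (v - proj_W(v)) · u_2 = 0  (should be 0).
Result: proj_W(v) = (3/5, -59/25, -63/25).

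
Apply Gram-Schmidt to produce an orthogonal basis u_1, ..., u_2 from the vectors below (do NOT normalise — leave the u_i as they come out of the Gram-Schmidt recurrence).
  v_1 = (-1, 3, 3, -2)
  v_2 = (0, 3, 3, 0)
Orthogonal basis:
  u_1 = (-1, 3, 3, -2)
  u_2 = (18/23, 15/23, 15/23, 36/23)

Apply the Gram-Schmidt recurrence
  u_1 = v_1
  u_i = v_i − Σ_{j<i} ((v_i · u_j) / (u_j · u_j)) · u_j.

Step by step this gives:
  u_1 = (-1, 3, 3, -2)
  u_2 = (18/23, 15/23, 15/23, 36/23)

Orthogonality check:
  u_2 · u_1 = 0 (should be 0)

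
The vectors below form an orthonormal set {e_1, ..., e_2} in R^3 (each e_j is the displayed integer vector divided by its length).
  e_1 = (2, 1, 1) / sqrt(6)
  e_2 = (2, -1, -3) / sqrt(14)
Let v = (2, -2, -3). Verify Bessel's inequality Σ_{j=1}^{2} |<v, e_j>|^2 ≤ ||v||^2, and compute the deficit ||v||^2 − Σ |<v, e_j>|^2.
Σ |<v, e_j>|^2 = 341/21; ||v||^2 = 17; deficit = 16/21

Write each e_j = u_j / sqrt(<u_j, u_j>) where u_j is the displayed integer vector. Then <v, e_j> = <v, u_j> / sqrt(<u_j, u_j>), so |<v, e_j>|^2 = <v, u_j>^2 / <u_j, u_j>.
Coefficients: <v, e_1> = -1/sqrt(6), <v, e_2> = 15/sqrt(14).
Square and sum: Σ |<v, e_j>|^2 = 341/21.
Compute ||v||^2 = v·v = 17.
Deficit = 17 − 341/21 = 16/21 ≥ 0, confirming Bessel's inequality. (The deficit equals ||v − Σ <v,e_j> e_j||^2, the squared distance from v to span{e_j}.)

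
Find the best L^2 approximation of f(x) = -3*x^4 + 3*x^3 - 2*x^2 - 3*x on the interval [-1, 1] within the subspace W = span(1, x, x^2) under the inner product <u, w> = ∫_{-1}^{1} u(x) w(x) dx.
g(x) = -32*x^2/7 - 6*x/5 + 9/35

The best approximation g ∈ W is the orthogonal projection of f onto W. Writing g = a_0 + a_1 x + a_2 x^2, the coefficients solve the normal equations G · a = b where
  G_{ij} = <φ_i, φ_j> and b_i = <f, φ_i>, with φ_0 = 1, φ_1 = x, φ_2 = x^2.
G =
  [2, 0, 2/3]
  [0, 2/3, 0]
  [2/3, 0, 2/5],
b = (-38/15, -4/5, -58/35).
Solving gives a_0 = 9/35, a_1 = -6/5, a_2 = -32/7, so
  g(x) = -32*x^2/7 - 6*x/5 + 9/35.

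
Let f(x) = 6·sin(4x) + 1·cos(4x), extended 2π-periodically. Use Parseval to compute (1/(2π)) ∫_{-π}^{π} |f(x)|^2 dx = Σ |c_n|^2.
Σ |c_n|^2 = 37/2

Expand |f|^2 and use orthogonality of {sin(nx), cos(mx)} on [-π, π]:
  ∫_{-π}^{π} sin(nx)^2 dx = π, ∫ cos(mx)^2 dx = π, and cross terms integrate to 0.
So ∫_{-π}^{π} f(x)^2 dx = 6^2 · π + 1^2 · π = (36 + 1)π.
Divide by 2π: (36 + 1)/2 = 37/2.
By Parseval, this equals Σ |c_n|^2.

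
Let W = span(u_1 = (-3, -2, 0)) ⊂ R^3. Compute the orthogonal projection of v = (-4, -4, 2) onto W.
proj_W(v) = (-60/13, -40/13, 0)

Set up U = [u_1 | ... | u_1] ∈ R^(3×1). The projector onto W = col(U) is P = U (U^T U)^(-1) U^T.
Compute U^T U =
  [13],
and U^T v = (20).
Solve U^T U · c = U^T v for the coefficients: c = (20/13). The projection is proj_W(v) = U c.
Check: (v - proj_W(v)) · u_1 = 0  (should be 0).
Result: proj_W(v) = (-60/13, -40/13, 0).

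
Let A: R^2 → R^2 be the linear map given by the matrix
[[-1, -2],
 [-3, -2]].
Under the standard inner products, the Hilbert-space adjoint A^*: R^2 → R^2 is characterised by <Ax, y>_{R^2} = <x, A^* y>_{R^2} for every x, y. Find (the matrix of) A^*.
A^* = A^T =
[[-1, -3],
 [-2, -2]]

For real matrices with standard dot products, the defining identity <Ax, y> = <x, A^* y> gives (Ax)^T y = x^T (A^*) y, i.e. x^T A^T y = x^T (A^*) y. Since this holds for all x, y, we must have A^* = A^T. Therefore
A^* =
[[-1, -3],
 [-2, -2]].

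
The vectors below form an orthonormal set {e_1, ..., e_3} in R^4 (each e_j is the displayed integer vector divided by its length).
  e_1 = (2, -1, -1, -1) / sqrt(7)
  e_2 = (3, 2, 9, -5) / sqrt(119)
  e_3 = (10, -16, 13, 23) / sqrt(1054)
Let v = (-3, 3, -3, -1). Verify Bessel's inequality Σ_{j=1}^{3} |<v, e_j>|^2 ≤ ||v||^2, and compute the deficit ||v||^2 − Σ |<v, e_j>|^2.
Σ |<v, e_j>|^2 = 850/31; ||v||^2 = 28; deficit = 18/31

Write each e_j = u_j / sqrt(<u_j, u_j>) where u_j is the displayed integer vector. Then <v, e_j> = <v, u_j> / sqrt(<u_j, u_j>), so |<v, e_j>|^2 = <v, u_j>^2 / <u_j, u_j>.
Coefficients: <v, e_1> = -5/sqrt(7), <v, e_2> = -25/sqrt(119), <v, e_3> = -140/sqrt(1054).
Square and sum: Σ |<v, e_j>|^2 = 850/31.
Compute ||v||^2 = v·v = 28.
Deficit = 28 − 850/31 = 18/31 ≥ 0, confirming Bessel's inequality. (The deficit equals ||v − Σ <v,e_j> e_j||^2, the squared distance from v to span{e_j}.)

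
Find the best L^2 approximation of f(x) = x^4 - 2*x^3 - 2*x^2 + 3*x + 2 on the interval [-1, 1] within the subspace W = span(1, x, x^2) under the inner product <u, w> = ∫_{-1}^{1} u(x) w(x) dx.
g(x) = -8*x^2/7 + 9*x/5 + 67/35

The best approximation g ∈ W is the orthogonal projection of f onto W. Writing g = a_0 + a_1 x + a_2 x^2, the coefficients solve the normal equations G · a = b where
  G_{ij} = <φ_i, φ_j> and b_i = <f, φ_i>, with φ_0 = 1, φ_1 = x, φ_2 = x^2.
G =
  [2, 0, 2/3]
  [0, 2/3, 0]
  [2/3, 0, 2/5],
b = (46/15, 6/5, 86/105).
Solving gives a_0 = 67/35, a_1 = 9/5, a_2 = -8/7, so
  g(x) = -8*x^2/7 + 9*x/5 + 67/35.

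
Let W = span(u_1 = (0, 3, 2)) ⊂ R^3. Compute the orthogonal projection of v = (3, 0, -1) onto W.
proj_W(v) = (0, -6/13, -4/13)

Set up U = [u_1 | ... | u_1] ∈ R^(3×1). The projector onto W = col(U) is P = U (U^T U)^(-1) U^T.
Compute U^T U =
  [13],
and U^T v = (-2).
Solve U^T U · c = U^T v for the coefficients: c = (-2/13). The projection is proj_W(v) = U c.
Check: (v - proj_W(v)) · u_1 = 0  (should be 0).
Result: proj_W(v) = (0, -6/13, -4/13).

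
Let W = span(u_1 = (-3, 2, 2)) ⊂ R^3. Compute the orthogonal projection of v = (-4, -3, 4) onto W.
proj_W(v) = (-42/17, 28/17, 28/17)

Set up U = [u_1 | ... | u_1] ∈ R^(3×1). The projector onto W = col(U) is P = U (U^T U)^(-1) U^T.
Compute U^T U =
  [17],
and U^T v = (14).
Solve U^T U · c = U^T v for the coefficients: c = (14/17). The projection is proj_W(v) = U c.
Check: (v - proj_W(v)) · u_1 = 0  (should be 0).
Result: proj_W(v) = (-42/17, 28/17, 28/17).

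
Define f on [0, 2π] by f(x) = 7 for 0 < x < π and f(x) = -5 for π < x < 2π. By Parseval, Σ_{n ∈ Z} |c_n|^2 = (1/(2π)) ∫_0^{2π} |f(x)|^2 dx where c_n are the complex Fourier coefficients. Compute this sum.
Σ |c_n|^2 = 37

Parseval equates the L^2 energy of f (normalised by 1/(2π)) with the ℓ^2 sum of its Fourier coefficients: (1/(2π)) ∫_0^{2π} |f|^2 = Σ |c_n|^2.
Compute the left side: (1/(2π)) [∫_0^π 7^2 dx + ∫_π^{2π} (-5)^2 dx] = (1/(2π)) · (49π + 25π) = (49 + 25)/2 = 37.
So Σ_{n ∈ Z} |c_n|^2 = 37.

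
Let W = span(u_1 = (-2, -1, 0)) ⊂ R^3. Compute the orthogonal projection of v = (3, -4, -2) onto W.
proj_W(v) = (4/5, 2/5, 0)

Set up U = [u_1 | ... | u_1] ∈ R^(3×1). The projector onto W = col(U) is P = U (U^T U)^(-1) U^T.
Compute U^T U =
  [5],
and U^T v = (-2).
Solve U^T U · c = U^T v for the coefficients: c = (-2/5). The projection is proj_W(v) = U c.
Check: (v - proj_W(v)) · u_1 = 0  (should be 0).
Result: proj_W(v) = (4/5, 2/5, 0).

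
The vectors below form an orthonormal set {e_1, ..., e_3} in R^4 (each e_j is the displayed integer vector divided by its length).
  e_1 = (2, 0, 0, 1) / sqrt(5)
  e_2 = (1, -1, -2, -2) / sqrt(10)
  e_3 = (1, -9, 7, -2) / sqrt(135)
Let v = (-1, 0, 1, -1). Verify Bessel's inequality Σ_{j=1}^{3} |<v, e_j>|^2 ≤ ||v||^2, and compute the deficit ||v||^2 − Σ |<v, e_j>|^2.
Σ |<v, e_j>|^2 = 641/270; ||v||^2 = 3; deficit = 169/270

Write each e_j = u_j / sqrt(<u_j, u_j>) where u_j is the displayed integer vector. Then <v, e_j> = <v, u_j> / sqrt(<u_j, u_j>), so |<v, e_j>|^2 = <v, u_j>^2 / <u_j, u_j>.
Coefficients: <v, e_1> = -3/sqrt(5), <v, e_2> = -1/sqrt(10), <v, e_3> = 8/sqrt(135).
Square and sum: Σ |<v, e_j>|^2 = 641/270.
Compute ||v||^2 = v·v = 3.
Deficit = 3 − 641/270 = 169/270 ≥ 0, confirming Bessel's inequality. (The deficit equals ||v − Σ <v,e_j> e_j||^2, the squared distance from v to span{e_j}.)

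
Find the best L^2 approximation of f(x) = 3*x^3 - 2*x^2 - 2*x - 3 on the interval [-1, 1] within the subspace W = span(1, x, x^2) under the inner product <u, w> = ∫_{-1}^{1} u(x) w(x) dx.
g(x) = -2*x^2 - x/5 - 3

The best approximation g ∈ W is the orthogonal projection of f onto W. Writing g = a_0 + a_1 x + a_2 x^2, the coefficients solve the normal equations G · a = b where
  G_{ij} = <φ_i, φ_j> and b_i = <f, φ_i>, with φ_0 = 1, φ_1 = x, φ_2 = x^2.
G =
  [2, 0, 2/3]
  [0, 2/3, 0]
  [2/3, 0, 2/5],
b = (-22/3, -2/15, -14/5).
Solving gives a_0 = -3, a_1 = -1/5, a_2 = -2, so
  g(x) = -2*x^2 - x/5 - 3.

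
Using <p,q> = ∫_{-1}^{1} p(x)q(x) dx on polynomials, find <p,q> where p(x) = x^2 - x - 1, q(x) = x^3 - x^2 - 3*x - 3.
<p,q> = 88/15

Expand the product: p(x)·q(x) = x^5 - 2*x^4 - 3*x^3 + x^2 + 6*x + 3.
∫_{-1}^{1} of each monomial x^k gives [2/(k+1) if k even, 0 if k odd]. Integrating term-by-term (or equivalently evaluating the antiderivative F(x) = x^6/6 - 2*x^5/5 - 3*x^4/4 + x^3/3 + 3*x^2 + 3*x at the endpoints):
  F(1) − F(−1) = 107/20 − (-31/60) = 88/15.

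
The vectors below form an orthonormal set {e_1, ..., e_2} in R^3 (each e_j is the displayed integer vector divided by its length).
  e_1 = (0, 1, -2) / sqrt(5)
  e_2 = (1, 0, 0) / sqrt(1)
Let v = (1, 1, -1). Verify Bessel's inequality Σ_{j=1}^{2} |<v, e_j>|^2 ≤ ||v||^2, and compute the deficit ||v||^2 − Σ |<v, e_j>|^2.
Σ |<v, e_j>|^2 = 14/5; ||v||^2 = 3; deficit = 1/5

Write each e_j = u_j / sqrt(<u_j, u_j>) where u_j is the displayed integer vector. Then <v, e_j> = <v, u_j> / sqrt(<u_j, u_j>), so |<v, e_j>|^2 = <v, u_j>^2 / <u_j, u_j>.
Coefficients: <v, e_1> = 3/sqrt(5), <v, e_2> = 1/sqrt(1).
Square and sum: Σ |<v, e_j>|^2 = 14/5.
Compute ||v||^2 = v·v = 3.
Deficit = 3 − 14/5 = 1/5 ≥ 0, confirming Bessel's inequality. (The deficit equals ||v − Σ <v,e_j> e_j||^2, the squared distance from v to span{e_j}.)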